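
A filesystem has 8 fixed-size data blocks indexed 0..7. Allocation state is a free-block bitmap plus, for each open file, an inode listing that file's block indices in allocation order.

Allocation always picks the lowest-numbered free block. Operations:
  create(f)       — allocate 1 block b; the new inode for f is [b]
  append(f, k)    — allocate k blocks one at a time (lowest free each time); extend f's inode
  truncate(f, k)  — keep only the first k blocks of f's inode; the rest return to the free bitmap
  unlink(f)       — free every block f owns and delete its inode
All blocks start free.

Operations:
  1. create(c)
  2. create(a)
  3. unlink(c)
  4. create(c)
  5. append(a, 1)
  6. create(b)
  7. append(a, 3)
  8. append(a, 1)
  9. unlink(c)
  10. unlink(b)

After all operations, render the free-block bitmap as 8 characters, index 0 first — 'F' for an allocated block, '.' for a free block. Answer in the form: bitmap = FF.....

bitmap = .FF.FFFF

after create(c) → c:[0]  free=[F.......]
after create(a) → a:[1], c:[0]  free=[FF......]
after unlink(c) → a:[1]  free=[.F......]
after create(c) → a:[1], c:[0]  free=[FF......]
after append(a, 1) → a:[1, 2], c:[0]  free=[FFF.....]
after create(b) → a:[1, 2], b:[3], c:[0]  free=[FFFF....]
after append(a, 3) → a:[1, 2, 4, 5, 6], b:[3], c:[0]  free=[FFFFFFF.]
after append(a, 1) → a:[1, 2, 4, 5, 6, 7], b:[3], c:[0]  free=[FFFFFFFF]
after unlink(c) → a:[1, 2, 4, 5, 6, 7], b:[3]  free=[.FFFFFFF]
after unlink(b) → a:[1, 2, 4, 5, 6, 7]  free=[.FF.FFFF]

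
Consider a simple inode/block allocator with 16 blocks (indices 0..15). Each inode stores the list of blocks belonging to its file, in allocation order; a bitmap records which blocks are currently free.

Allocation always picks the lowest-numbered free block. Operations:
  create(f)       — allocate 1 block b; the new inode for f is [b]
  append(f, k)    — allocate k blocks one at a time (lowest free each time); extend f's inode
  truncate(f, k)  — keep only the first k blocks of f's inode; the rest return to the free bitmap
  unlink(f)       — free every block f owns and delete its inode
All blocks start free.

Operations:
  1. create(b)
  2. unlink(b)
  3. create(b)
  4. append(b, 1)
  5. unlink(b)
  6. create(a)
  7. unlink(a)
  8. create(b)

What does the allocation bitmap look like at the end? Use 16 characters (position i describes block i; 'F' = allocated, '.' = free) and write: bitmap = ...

bitmap = F...............

after create(b) → b:[0]  free=[F...............]
after unlink(b) →   free=[................]
after create(b) → b:[0]  free=[F...............]
after append(b, 1) → b:[0, 1]  free=[FF..............]
after unlink(b) →   free=[................]
after create(a) → a:[0]  free=[F...............]
after unlink(a) →   free=[................]
after create(b) → b:[0]  free=[F...............]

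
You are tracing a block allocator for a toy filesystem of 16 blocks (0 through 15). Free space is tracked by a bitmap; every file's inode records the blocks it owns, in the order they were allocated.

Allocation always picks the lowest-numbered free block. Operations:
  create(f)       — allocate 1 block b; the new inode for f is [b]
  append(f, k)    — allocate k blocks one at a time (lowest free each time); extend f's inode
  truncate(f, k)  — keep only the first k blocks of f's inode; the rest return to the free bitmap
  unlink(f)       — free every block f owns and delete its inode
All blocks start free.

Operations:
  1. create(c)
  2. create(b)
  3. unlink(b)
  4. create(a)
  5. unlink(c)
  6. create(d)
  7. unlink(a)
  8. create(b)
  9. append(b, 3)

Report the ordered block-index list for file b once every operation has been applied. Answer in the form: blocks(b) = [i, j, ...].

blocks(b) = [1, 2, 3, 4]

  1. create(c)  ⇒  F...............  {c→[0]}
  2. create(b)  ⇒  FF..............  {b→[1]; c→[0]}
  3. unlink(b)  ⇒  F...............  {c→[0]}
  4. create(a)  ⇒  FF..............  {a→[1]; c→[0]}
  5. unlink(c)  ⇒  .F..............  {a→[1]}
  6. create(d)  ⇒  FF..............  {a→[1]; d→[0]}
  7. unlink(a)  ⇒  F...............  {d→[0]}
  8. create(b)  ⇒  FF..............  {b→[1]; d→[0]}
  9. append(b, 3)  ⇒  FFFFF...........  {b→[1, 2, 3, 4]; d→[0]}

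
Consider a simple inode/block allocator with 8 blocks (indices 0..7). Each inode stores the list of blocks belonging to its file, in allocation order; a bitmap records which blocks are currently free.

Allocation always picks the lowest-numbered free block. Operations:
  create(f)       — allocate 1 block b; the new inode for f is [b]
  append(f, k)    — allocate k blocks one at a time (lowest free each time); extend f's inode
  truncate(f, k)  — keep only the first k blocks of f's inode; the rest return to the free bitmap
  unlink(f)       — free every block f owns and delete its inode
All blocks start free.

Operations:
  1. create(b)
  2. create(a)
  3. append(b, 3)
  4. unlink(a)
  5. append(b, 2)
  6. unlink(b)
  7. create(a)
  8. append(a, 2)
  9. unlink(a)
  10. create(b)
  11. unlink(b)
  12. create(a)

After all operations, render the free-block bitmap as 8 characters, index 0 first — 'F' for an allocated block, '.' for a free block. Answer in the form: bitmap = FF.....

bitmap = F.......

  1. create(b)  ⇒  F.......  {b→[0]}
  2. create(a)  ⇒  FF......  {a→[1]; b→[0]}
  3. append(b, 3)  ⇒  FFFFF...  {a→[1]; b→[0, 2, 3, 4]}
  4. unlink(a)  ⇒  F.FFF...  {b→[0, 2, 3, 4]}
  5. append(b, 2)  ⇒  FFFFFF..  {b→[0, 2, 3, 4, 1, 5]}
  6. unlink(b)  ⇒  ........  {}
  7. create(a)  ⇒  F.......  {a→[0]}
  8. append(a, 2)  ⇒  FFF.....  {a→[0, 1, 2]}
  9. unlink(a)  ⇒  ........  {}
  10. create(b)  ⇒  F.......  {b→[0]}
  11. unlink(b)  ⇒  ........  {}
  12. create(a)  ⇒  F.......  {a→[0]}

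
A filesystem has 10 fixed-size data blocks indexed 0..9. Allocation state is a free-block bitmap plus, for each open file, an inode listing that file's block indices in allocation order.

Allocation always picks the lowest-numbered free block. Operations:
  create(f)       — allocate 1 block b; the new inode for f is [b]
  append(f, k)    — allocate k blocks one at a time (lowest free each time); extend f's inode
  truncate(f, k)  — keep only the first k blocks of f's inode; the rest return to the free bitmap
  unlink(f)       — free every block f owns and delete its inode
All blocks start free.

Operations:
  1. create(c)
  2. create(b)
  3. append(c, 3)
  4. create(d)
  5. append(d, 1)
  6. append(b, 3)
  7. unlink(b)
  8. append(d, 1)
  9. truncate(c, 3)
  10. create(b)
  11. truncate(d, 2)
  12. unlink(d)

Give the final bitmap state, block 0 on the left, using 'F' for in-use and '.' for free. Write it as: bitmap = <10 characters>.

bitmap = F.FFF.....

[1] create(c) — c=0 (map F.........)
[2] create(b) — b=1 c=0 (map FF........)
[3] append(c, 3) — b=1 c=0,2,3,4 (map FFFFF.....)
[4] create(d) — b=1 c=0,2,3,4 d=5 (map FFFFFF....)
[5] append(d, 1) — b=1 c=0,2,3,4 d=5,6 (map FFFFFFF...)
[6] append(b, 3) — b=1,7,8,9 c=0,2,3,4 d=5,6 (map FFFFFFFFFF)
[7] unlink(b) — c=0,2,3,4 d=5,6 (map F.FFFFF...)
[8] append(d, 1) — c=0,2,3,4 d=5,6,1 (map FFFFFFF...)
[9] truncate(c, 3) — c=0,2,3 d=5,6,1 (map FFFF.FF...)
[10] create(b) — b=4 c=0,2,3 d=5,6,1 (map FFFFFFF...)
[11] truncate(d, 2) — b=4 c=0,2,3 d=5,6 (map F.FFFFF...)
[12] unlink(d) — b=4 c=0,2,3 (map F.FFF.....)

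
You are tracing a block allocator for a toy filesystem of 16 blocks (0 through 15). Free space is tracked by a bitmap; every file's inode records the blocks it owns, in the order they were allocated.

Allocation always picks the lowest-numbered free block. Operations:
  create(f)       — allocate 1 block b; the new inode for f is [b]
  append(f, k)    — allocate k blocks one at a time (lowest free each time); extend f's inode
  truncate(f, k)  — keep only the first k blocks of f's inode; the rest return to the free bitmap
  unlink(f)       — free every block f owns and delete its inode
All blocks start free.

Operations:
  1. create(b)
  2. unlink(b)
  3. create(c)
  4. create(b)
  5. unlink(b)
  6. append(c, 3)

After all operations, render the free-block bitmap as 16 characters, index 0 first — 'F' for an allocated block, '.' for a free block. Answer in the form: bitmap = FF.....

create(b): bitmap=F............... | b=[0]
unlink(b): bitmap=................ | 
create(c): bitmap=F............... | c=[0]
create(b): bitmap=FF.............. | b=[1] c=[0]
unlink(b): bitmap=F............... | c=[0]
append(c, 3): bitmap=FFFF............ | c=[0, 1, 2, 3]

bitmap = FFFF............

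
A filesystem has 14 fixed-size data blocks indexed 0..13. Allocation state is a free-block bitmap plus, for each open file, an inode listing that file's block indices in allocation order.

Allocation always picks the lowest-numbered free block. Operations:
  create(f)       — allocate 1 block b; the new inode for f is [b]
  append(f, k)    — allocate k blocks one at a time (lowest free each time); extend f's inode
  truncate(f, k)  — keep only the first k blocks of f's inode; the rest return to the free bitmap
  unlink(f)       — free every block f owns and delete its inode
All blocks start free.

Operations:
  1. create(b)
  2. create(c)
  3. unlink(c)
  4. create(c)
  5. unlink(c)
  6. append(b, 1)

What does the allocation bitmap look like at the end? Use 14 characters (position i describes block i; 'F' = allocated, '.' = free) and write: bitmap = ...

bitmap = FF............

create(b): bitmap=F............. | b=[0]
create(c): bitmap=FF............ | b=[0] c=[1]
unlink(c): bitmap=F............. | b=[0]
create(c): bitmap=FF............ | b=[0] c=[1]
unlink(c): bitmap=F............. | b=[0]
append(b, 1): bitmap=FF............ | b=[0, 1]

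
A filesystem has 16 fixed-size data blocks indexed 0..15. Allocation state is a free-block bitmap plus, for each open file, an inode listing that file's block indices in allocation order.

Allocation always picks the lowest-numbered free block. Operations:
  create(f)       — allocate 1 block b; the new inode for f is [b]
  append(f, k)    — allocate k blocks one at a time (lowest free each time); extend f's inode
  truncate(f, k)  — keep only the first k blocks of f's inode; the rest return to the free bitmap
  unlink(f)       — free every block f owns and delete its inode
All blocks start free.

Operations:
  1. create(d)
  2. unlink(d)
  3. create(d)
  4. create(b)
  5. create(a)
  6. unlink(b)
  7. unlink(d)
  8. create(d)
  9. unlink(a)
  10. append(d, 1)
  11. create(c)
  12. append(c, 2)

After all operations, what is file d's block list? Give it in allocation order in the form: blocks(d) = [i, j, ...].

  1. create(d)  ⇒  F...............  {d→[0]}
  2. unlink(d)  ⇒  ................  {}
  3. create(d)  ⇒  F...............  {d→[0]}
  4. create(b)  ⇒  FF..............  {b→[1]; d→[0]}
  5. create(a)  ⇒  FFF.............  {a→[2]; b→[1]; d→[0]}
  6. unlink(b)  ⇒  F.F.............  {a→[2]; d→[0]}
  7. unlink(d)  ⇒  ..F.............  {a→[2]}
  8. create(d)  ⇒  F.F.............  {a→[2]; d→[0]}
  9. unlink(a)  ⇒  F...............  {d→[0]}
  10. append(d, 1)  ⇒  FF..............  {d→[0, 1]}
  11. create(c)  ⇒  FFF.............  {c→[2]; d→[0, 1]}
  12. append(c, 2)  ⇒  FFFFF...........  {c→[2, 3, 4]; d→[0, 1]}

blocks(d) = [0, 1]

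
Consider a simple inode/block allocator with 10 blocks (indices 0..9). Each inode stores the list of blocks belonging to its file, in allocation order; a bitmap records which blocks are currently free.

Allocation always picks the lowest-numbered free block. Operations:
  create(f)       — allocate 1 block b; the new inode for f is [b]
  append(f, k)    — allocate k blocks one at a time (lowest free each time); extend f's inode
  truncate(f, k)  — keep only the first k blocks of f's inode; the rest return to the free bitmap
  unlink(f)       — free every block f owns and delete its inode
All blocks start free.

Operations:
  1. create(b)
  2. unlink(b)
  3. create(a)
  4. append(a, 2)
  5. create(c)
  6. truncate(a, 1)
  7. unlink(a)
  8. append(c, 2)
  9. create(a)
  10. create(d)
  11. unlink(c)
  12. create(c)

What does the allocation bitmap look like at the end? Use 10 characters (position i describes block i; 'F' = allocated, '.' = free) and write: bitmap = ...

bitmap = F.F.F.....

  1. create(b)  ⇒  F.........  {b→[0]}
  2. unlink(b)  ⇒  ..........  {}
  3. create(a)  ⇒  F.........  {a→[0]}
  4. append(a, 2)  ⇒  FFF.......  {a→[0, 1, 2]}
  5. create(c)  ⇒  FFFF......  {a→[0, 1, 2]; c→[3]}
  6. truncate(a, 1)  ⇒  F..F......  {a→[0]; c→[3]}
  7. unlink(a)  ⇒  ...F......  {c→[3]}
  8. append(c, 2)  ⇒  FF.F......  {c→[3, 0, 1]}
  9. create(a)  ⇒  FFFF......  {a→[2]; c→[3, 0, 1]}
  10. create(d)  ⇒  FFFFF.....  {a→[2]; c→[3, 0, 1]; d→[4]}
  11. unlink(c)  ⇒  ..F.F.....  {a→[2]; d→[4]}
  12. create(c)  ⇒  F.F.F.....  {a→[2]; c→[0]; d→[4]}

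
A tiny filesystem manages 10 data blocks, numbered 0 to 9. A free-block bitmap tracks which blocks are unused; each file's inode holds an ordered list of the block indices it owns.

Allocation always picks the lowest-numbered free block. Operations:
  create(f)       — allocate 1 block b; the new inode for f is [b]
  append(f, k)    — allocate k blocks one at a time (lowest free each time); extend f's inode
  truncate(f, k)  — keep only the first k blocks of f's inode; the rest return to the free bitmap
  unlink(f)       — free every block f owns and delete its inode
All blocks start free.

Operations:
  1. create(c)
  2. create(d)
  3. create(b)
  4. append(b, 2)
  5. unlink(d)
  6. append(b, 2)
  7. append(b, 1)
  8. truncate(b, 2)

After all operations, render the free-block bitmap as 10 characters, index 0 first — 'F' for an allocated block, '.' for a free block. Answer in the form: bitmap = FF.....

[1] create(c) — c=0 (map F.........)
[2] create(d) — c=0 d=1 (map FF........)
[3] create(b) — b=2 c=0 d=1 (map FFF.......)
[4] append(b, 2) — b=2,3,4 c=0 d=1 (map FFFFF.....)
[5] unlink(d) — b=2,3,4 c=0 (map F.FFF.....)
[6] append(b, 2) — b=2,3,4,1,5 c=0 (map FFFFFF....)
[7] append(b, 1) — b=2,3,4,1,5,6 c=0 (map FFFFFFF...)
[8] truncate(b, 2) — b=2,3 c=0 (map F.FF......)

bitmap = F.FF......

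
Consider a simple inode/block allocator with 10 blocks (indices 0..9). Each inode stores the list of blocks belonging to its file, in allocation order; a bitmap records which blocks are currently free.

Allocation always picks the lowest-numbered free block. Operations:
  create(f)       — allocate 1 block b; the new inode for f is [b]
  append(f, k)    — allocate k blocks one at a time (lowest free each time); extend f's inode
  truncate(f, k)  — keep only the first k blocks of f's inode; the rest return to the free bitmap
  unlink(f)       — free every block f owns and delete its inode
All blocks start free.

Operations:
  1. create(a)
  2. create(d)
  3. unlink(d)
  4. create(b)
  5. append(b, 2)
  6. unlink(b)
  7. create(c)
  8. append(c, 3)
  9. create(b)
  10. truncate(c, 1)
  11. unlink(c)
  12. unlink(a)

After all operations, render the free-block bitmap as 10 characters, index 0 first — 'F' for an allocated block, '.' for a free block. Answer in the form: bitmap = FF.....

after create(a) → a:[0]  free=[F.........]
after create(d) → a:[0], d:[1]  free=[FF........]
after unlink(d) → a:[0]  free=[F.........]
after create(b) → a:[0], b:[1]  free=[FF........]
after append(b, 2) → a:[0], b:[1, 2, 3]  free=[FFFF......]
after unlink(b) → a:[0]  free=[F.........]
after create(c) → a:[0], c:[1]  free=[FF........]
after append(c, 3) → a:[0], c:[1, 2, 3, 4]  free=[FFFFF.....]
after create(b) → a:[0], b:[5], c:[1, 2, 3, 4]  free=[FFFFFF....]
after truncate(c, 1) → a:[0], b:[5], c:[1]  free=[FF...F....]
after unlink(c) → a:[0], b:[5]  free=[F....F....]
after unlink(a) → b:[5]  free=[.....F....]

bitmap = .....F....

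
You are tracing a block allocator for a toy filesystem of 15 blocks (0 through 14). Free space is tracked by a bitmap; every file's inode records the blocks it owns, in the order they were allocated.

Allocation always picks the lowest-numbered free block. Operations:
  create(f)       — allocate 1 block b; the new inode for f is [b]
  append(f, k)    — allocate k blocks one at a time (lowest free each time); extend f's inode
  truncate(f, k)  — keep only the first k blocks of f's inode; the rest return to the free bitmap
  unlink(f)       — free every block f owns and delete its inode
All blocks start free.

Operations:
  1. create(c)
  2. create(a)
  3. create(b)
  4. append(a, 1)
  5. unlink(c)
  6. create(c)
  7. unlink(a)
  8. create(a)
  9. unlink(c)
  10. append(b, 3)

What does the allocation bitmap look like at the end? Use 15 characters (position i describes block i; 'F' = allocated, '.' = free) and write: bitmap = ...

  1. create(c)  ⇒  F..............  {c→[0]}
  2. create(a)  ⇒  FF.............  {a→[1]; c→[0]}
  3. create(b)  ⇒  FFF............  {a→[1]; b→[2]; c→[0]}
  4. append(a, 1)  ⇒  FFFF...........  {a→[1, 3]; b→[2]; c→[0]}
  5. unlink(c)  ⇒  .FFF...........  {a→[1, 3]; b→[2]}
  6. create(c)  ⇒  FFFF...........  {a→[1, 3]; b→[2]; c→[0]}
  7. unlink(a)  ⇒  F.F............  {b→[2]; c→[0]}
  8. create(a)  ⇒  FFF............  {a→[1]; b→[2]; c→[0]}
  9. unlink(c)  ⇒  .FF............  {a→[1]; b→[2]}
  10. append(b, 3)  ⇒  FFFFF..........  {a→[1]; b→[2, 0, 3, 4]}

bitmap = FFFFF..........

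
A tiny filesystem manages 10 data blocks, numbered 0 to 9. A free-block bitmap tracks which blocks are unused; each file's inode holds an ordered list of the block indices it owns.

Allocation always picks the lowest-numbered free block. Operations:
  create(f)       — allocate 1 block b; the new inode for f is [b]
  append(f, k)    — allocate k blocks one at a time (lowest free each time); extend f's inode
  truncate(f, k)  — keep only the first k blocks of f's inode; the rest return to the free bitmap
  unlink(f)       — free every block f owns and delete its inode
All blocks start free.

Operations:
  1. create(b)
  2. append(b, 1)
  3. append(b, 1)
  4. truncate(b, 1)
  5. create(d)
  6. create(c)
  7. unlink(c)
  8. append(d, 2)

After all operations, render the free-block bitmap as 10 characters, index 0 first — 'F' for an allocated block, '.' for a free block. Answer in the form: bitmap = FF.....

create(b): bitmap=F......... | b=[0]
append(b, 1): bitmap=FF........ | b=[0, 1]
append(b, 1): bitmap=FFF....... | b=[0, 1, 2]
truncate(b, 1): bitmap=F......... | b=[0]
create(d): bitmap=FF........ | b=[0] d=[1]
create(c): bitmap=FFF....... | b=[0] c=[2] d=[1]
unlink(c): bitmap=FF........ | b=[0] d=[1]
append(d, 2): bitmap=FFFF...... | b=[0] d=[1, 2, 3]

bitmap = FFFF......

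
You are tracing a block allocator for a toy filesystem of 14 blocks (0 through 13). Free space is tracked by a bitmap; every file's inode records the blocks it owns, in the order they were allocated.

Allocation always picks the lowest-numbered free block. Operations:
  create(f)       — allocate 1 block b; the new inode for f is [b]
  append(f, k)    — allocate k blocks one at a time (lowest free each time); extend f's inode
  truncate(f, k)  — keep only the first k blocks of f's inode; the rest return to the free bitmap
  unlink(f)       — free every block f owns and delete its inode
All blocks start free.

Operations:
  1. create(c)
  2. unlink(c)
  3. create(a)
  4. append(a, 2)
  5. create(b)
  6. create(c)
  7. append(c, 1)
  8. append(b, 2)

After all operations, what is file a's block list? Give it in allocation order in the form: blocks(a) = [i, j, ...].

[1] create(c) — c=0 (map F.............)
[2] unlink(c) —  (map ..............)
[3] create(a) — a=0 (map F.............)
[4] append(a, 2) — a=0,1,2 (map FFF...........)
[5] create(b) — a=0,1,2 b=3 (map FFFF..........)
[6] create(c) — a=0,1,2 b=3 c=4 (map FFFFF.........)
[7] append(c, 1) — a=0,1,2 b=3 c=4,5 (map FFFFFF........)
[8] append(b, 2) — a=0,1,2 b=3,6,7 c=4,5 (map FFFFFFFF......)

blocks(a) = [0, 1, 2]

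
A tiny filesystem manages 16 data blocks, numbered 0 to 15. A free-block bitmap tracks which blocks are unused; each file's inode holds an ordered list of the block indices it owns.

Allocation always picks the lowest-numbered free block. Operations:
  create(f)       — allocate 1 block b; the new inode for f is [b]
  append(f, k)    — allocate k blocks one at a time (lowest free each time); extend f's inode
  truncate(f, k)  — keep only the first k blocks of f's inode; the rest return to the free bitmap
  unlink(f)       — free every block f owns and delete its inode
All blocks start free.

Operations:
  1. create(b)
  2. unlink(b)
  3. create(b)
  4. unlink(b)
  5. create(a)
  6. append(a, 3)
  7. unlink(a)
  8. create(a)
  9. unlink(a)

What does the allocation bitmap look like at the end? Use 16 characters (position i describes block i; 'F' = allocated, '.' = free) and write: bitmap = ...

bitmap = ................

create(b): bitmap=F............... | b=[0]
unlink(b): bitmap=................ | 
create(b): bitmap=F............... | b=[0]
unlink(b): bitmap=................ | 
create(a): bitmap=F............... | a=[0]
append(a, 3): bitmap=FFFF............ | a=[0, 1, 2, 3]
unlink(a): bitmap=................ | 
create(a): bitmap=F............... | a=[0]
unlink(a): bitmap=................ | 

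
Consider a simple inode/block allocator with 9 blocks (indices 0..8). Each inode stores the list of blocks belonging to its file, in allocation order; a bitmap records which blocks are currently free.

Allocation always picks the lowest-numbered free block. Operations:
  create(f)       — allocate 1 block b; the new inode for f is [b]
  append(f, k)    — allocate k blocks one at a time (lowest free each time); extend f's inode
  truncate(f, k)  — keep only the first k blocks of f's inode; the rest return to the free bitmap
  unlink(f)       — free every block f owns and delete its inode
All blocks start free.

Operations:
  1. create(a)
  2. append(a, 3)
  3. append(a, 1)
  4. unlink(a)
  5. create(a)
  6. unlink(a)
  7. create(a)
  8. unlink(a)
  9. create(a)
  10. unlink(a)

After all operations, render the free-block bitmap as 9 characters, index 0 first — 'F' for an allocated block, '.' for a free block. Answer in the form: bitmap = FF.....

bitmap = .........

create(a): bitmap=F........ | a=[0]
append(a, 3): bitmap=FFFF..... | a=[0, 1, 2, 3]
append(a, 1): bitmap=FFFFF.... | a=[0, 1, 2, 3, 4]
unlink(a): bitmap=......... | 
create(a): bitmap=F........ | a=[0]
unlink(a): bitmap=......... | 
create(a): bitmap=F........ | a=[0]
unlink(a): bitmap=......... | 
create(a): bitmap=F........ | a=[0]
unlink(a): bitmap=......... | 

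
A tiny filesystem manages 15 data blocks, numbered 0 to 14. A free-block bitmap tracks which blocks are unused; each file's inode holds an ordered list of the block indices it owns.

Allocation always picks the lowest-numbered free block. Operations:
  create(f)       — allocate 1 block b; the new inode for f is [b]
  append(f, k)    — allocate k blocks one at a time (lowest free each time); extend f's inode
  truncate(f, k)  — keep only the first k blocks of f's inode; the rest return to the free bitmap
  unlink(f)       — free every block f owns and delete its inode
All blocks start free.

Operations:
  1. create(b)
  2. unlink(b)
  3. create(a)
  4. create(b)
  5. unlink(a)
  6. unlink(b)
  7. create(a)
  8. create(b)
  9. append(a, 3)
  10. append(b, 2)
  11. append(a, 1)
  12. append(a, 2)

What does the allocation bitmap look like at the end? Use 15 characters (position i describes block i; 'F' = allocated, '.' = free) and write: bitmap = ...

create(b): bitmap=F.............. | b=[0]
unlink(b): bitmap=............... | 
create(a): bitmap=F.............. | a=[0]
create(b): bitmap=FF............. | a=[0] b=[1]
unlink(a): bitmap=.F............. | b=[1]
unlink(b): bitmap=............... | 
create(a): bitmap=F.............. | a=[0]
create(b): bitmap=FF............. | a=[0] b=[1]
append(a, 3): bitmap=FFFFF.......... | a=[0, 2, 3, 4] b=[1]
append(b, 2): bitmap=FFFFFFF........ | a=[0, 2, 3, 4] b=[1, 5, 6]
append(a, 1): bitmap=FFFFFFFF....... | a=[0, 2, 3, 4, 7] b=[1, 5, 6]
append(a, 2): bitmap=FFFFFFFFFF..... | a=[0, 2, 3, 4, 7, 8, 9] b=[1, 5, 6]

bitmap = FFFFFFFFFF.....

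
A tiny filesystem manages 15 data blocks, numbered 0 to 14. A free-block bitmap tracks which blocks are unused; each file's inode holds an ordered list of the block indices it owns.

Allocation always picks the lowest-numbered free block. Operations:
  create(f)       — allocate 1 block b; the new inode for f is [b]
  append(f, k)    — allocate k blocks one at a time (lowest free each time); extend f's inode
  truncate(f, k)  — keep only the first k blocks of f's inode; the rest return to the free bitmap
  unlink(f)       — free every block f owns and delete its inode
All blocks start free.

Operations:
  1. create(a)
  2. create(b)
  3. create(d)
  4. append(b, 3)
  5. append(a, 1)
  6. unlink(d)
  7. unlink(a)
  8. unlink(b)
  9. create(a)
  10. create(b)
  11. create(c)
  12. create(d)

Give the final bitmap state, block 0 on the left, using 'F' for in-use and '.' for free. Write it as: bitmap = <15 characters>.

bitmap = FFFF...........

  1. create(a)  ⇒  F..............  {a→[0]}
  2. create(b)  ⇒  FF.............  {a→[0]; b→[1]}
  3. create(d)  ⇒  FFF............  {a→[0]; b→[1]; d→[2]}
  4. append(b, 3)  ⇒  FFFFFF.........  {a→[0]; b→[1, 3, 4, 5]; d→[2]}
  5. append(a, 1)  ⇒  FFFFFFF........  {a→[0, 6]; b→[1, 3, 4, 5]; d→[2]}
  6. unlink(d)  ⇒  FF.FFFF........  {a→[0, 6]; b→[1, 3, 4, 5]}
  7. unlink(a)  ⇒  .F.FFF.........  {b→[1, 3, 4, 5]}
  8. unlink(b)  ⇒  ...............  {}
  9. create(a)  ⇒  F..............  {a→[0]}
  10. create(b)  ⇒  FF.............  {a→[0]; b→[1]}
  11. create(c)  ⇒  FFF............  {a→[0]; b→[1]; c→[2]}
  12. create(d)  ⇒  FFFF...........  {a→[0]; b→[1]; c→[2]; d→[3]}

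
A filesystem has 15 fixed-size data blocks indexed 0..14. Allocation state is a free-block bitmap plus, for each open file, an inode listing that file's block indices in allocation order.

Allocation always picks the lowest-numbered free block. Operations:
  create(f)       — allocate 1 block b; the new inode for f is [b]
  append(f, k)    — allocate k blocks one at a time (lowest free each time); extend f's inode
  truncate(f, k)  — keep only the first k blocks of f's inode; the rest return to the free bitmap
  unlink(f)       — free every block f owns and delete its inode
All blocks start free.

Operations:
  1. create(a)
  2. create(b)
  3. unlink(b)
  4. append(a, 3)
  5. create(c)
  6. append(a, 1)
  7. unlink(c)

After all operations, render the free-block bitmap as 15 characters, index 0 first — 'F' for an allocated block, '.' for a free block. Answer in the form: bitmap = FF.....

[1] create(a) — a=0 (map F..............)
[2] create(b) — a=0 b=1 (map FF.............)
[3] unlink(b) — a=0 (map F..............)
[4] append(a, 3) — a=0,1,2,3 (map FFFF...........)
[5] create(c) — a=0,1,2,3 c=4 (map FFFFF..........)
[6] append(a, 1) — a=0,1,2,3,5 c=4 (map FFFFFF.........)
[7] unlink(c) — a=0,1,2,3,5 (map FFFF.F.........)

bitmap = FFFF.F.........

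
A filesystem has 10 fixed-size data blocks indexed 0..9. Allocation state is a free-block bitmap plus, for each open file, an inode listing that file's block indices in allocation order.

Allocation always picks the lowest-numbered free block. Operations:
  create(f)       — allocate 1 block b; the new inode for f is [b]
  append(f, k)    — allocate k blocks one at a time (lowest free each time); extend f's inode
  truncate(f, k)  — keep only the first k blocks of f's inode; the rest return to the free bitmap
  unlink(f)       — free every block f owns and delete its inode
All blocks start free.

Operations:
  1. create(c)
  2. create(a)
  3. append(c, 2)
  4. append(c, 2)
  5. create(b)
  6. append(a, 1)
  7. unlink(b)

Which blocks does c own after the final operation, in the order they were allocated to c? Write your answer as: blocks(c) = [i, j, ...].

after create(c) → c:[0]  free=[F.........]
after create(a) → a:[1], c:[0]  free=[FF........]
after append(c, 2) → a:[1], c:[0, 2, 3]  free=[FFFF......]
after append(c, 2) → a:[1], c:[0, 2, 3, 4, 5]  free=[FFFFFF....]
after create(b) → a:[1], b:[6], c:[0, 2, 3, 4, 5]  free=[FFFFFFF...]
after append(a, 1) → a:[1, 7], b:[6], c:[0, 2, 3, 4, 5]  free=[FFFFFFFF..]
after unlink(b) → a:[1, 7], c:[0, 2, 3, 4, 5]  free=[FFFFFF.F..]

blocks(c) = [0, 2, 3, 4, 5]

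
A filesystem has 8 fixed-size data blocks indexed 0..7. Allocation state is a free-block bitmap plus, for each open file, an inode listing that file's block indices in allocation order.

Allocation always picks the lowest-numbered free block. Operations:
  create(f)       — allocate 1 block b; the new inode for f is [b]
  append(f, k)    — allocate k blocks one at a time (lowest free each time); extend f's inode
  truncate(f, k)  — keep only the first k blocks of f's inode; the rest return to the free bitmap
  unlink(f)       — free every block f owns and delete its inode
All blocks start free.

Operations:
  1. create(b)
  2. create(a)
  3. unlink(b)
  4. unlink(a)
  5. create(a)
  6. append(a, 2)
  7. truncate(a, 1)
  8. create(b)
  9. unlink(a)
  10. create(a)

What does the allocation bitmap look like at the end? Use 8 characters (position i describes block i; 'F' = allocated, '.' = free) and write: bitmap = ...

after create(b) → b:[0]  free=[F.......]
after create(a) → a:[1], b:[0]  free=[FF......]
after unlink(b) → a:[1]  free=[.F......]
after unlink(a) →   free=[........]
after create(a) → a:[0]  free=[F.......]
after append(a, 2) → a:[0, 1, 2]  free=[FFF.....]
after truncate(a, 1) → a:[0]  free=[F.......]
after create(b) → a:[0], b:[1]  free=[FF......]
after unlink(a) → b:[1]  free=[.F......]
after create(a) → a:[0], b:[1]  free=[FF......]

bitmap = FF......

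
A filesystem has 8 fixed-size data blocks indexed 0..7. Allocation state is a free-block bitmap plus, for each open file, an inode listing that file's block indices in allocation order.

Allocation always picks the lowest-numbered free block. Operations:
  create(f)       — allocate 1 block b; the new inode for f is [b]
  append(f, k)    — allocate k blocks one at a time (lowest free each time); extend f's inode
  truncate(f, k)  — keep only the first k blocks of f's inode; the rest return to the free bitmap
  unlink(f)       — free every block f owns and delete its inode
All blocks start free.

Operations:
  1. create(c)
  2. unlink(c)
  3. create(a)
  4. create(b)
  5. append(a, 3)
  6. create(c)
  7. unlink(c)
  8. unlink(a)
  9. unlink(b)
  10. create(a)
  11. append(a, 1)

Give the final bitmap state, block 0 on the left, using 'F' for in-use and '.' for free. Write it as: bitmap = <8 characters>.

bitmap = FF......

[1] create(c) — c=0 (map F.......)
[2] unlink(c) —  (map ........)
[3] create(a) — a=0 (map F.......)
[4] create(b) — a=0 b=1 (map FF......)
[5] append(a, 3) — a=0,2,3,4 b=1 (map FFFFF...)
[6] create(c) — a=0,2,3,4 b=1 c=5 (map FFFFFF..)
[7] unlink(c) — a=0,2,3,4 b=1 (map FFFFF...)
[8] unlink(a) — b=1 (map .F......)
[9] unlink(b) —  (map ........)
[10] create(a) — a=0 (map F.......)
[11] append(a, 1) — a=0,1 (map FF......)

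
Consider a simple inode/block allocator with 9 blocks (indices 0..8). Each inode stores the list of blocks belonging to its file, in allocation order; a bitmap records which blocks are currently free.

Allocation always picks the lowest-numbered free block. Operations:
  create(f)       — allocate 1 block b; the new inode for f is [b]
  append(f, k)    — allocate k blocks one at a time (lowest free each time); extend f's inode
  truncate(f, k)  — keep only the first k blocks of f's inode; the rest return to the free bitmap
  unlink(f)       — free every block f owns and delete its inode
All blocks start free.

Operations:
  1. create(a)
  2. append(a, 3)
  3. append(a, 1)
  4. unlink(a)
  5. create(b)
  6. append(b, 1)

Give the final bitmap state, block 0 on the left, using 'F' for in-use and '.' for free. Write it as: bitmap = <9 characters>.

create(a): bitmap=F........ | a=[0]
append(a, 3): bitmap=FFFF..... | a=[0, 1, 2, 3]
append(a, 1): bitmap=FFFFF.... | a=[0, 1, 2, 3, 4]
unlink(a): bitmap=......... | 
create(b): bitmap=F........ | b=[0]
append(b, 1): bitmap=FF....... | b=[0, 1]

bitmap = FF.......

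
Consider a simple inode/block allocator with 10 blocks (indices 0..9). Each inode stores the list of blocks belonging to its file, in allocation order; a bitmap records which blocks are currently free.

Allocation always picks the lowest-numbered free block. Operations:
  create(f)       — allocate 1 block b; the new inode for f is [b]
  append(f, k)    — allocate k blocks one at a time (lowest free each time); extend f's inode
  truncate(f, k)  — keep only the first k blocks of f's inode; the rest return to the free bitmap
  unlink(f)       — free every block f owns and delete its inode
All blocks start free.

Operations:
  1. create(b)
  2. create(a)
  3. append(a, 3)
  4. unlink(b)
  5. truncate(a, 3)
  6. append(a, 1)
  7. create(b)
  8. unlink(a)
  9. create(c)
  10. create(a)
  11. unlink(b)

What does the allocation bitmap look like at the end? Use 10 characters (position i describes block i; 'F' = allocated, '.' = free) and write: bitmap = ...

bitmap = FF........

create(b): bitmap=F......... | b=[0]
create(a): bitmap=FF........ | a=[1] b=[0]
append(a, 3): bitmap=FFFFF..... | a=[1, 2, 3, 4] b=[0]
unlink(b): bitmap=.FFFF..... | a=[1, 2, 3, 4]
truncate(a, 3): bitmap=.FFF...... | a=[1, 2, 3]
append(a, 1): bitmap=FFFF...... | a=[1, 2, 3, 0]
create(b): bitmap=FFFFF..... | a=[1, 2, 3, 0] b=[4]
unlink(a): bitmap=....F..... | b=[4]
create(c): bitmap=F...F..... | b=[4] c=[0]
create(a): bitmap=FF..F..... | a=[1] b=[4] c=[0]
unlink(b): bitmap=FF........ | a=[1] c=[0]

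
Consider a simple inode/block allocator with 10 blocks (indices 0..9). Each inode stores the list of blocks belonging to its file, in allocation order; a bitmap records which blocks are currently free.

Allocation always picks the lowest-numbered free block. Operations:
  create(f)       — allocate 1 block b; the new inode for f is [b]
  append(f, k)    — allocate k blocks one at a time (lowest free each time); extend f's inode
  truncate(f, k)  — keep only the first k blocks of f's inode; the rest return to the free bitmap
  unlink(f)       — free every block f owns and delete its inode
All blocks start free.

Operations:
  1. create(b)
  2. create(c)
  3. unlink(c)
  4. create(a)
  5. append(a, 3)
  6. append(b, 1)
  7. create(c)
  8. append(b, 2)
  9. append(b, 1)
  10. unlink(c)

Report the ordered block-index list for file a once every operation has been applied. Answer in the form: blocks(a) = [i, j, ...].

blocks(a) = [1, 2, 3, 4]

  1. create(b)  ⇒  F.........  {b→[0]}
  2. create(c)  ⇒  FF........  {b→[0]; c→[1]}
  3. unlink(c)  ⇒  F.........  {b→[0]}
  4. create(a)  ⇒  FF........  {a→[1]; b→[0]}
  5. append(a, 3)  ⇒  FFFFF.....  {a→[1, 2, 3, 4]; b→[0]}
  6. append(b, 1)  ⇒  FFFFFF....  {a→[1, 2, 3, 4]; b→[0, 5]}
  7. create(c)  ⇒  FFFFFFF...  {a→[1, 2, 3, 4]; b→[0, 5]; c→[6]}
  8. append(b, 2)  ⇒  FFFFFFFFF.  {a→[1, 2, 3, 4]; b→[0, 5, 7, 8]; c→[6]}
  9. append(b, 1)  ⇒  FFFFFFFFFF  {a→[1, 2, 3, 4]; b→[0, 5, 7, 8, 9]; c→[6]}
  10. unlink(c)  ⇒  FFFFFF.FFF  {a→[1, 2, 3, 4]; b→[0, 5, 7, 8, 9]}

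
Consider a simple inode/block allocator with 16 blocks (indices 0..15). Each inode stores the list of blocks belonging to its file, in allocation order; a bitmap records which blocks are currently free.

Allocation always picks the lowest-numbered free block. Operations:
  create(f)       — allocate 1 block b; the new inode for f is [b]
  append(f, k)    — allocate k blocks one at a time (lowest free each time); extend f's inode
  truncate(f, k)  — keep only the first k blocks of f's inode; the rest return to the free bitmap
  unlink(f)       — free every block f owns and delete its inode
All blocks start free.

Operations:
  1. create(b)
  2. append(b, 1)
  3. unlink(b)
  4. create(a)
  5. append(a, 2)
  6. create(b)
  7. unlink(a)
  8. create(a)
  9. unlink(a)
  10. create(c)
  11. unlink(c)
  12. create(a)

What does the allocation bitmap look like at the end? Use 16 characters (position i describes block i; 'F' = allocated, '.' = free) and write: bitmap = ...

after create(b) → b:[0]  free=[F...............]
after append(b, 1) → b:[0, 1]  free=[FF..............]
after unlink(b) →   free=[................]
after create(a) → a:[0]  free=[F...............]
after append(a, 2) → a:[0, 1, 2]  free=[FFF.............]
after create(b) → a:[0, 1, 2], b:[3]  free=[FFFF............]
after unlink(a) → b:[3]  free=[...F............]
after create(a) → a:[0], b:[3]  free=[F..F............]
after unlink(a) → b:[3]  free=[...F............]
after create(c) → b:[3], c:[0]  free=[F..F............]
after unlink(c) → b:[3]  free=[...F............]
after create(a) → a:[0], b:[3]  free=[F..F............]

bitmap = F..F............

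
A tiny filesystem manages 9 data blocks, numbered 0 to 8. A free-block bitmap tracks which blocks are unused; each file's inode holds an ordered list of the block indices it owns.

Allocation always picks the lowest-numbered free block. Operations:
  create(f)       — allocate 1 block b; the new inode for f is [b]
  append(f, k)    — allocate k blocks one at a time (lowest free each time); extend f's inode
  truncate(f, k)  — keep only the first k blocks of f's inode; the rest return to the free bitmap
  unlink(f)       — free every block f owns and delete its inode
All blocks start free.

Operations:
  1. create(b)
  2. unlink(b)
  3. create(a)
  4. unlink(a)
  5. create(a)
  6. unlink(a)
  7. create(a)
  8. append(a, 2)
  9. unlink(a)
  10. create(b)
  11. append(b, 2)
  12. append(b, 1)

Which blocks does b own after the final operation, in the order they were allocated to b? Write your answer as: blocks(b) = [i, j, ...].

blocks(b) = [0, 1, 2, 3]

  1. create(b)  ⇒  F........  {b→[0]}
  2. unlink(b)  ⇒  .........  {}
  3. create(a)  ⇒  F........  {a→[0]}
  4. unlink(a)  ⇒  .........  {}
  5. create(a)  ⇒  F........  {a→[0]}
  6. unlink(a)  ⇒  .........  {}
  7. create(a)  ⇒  F........  {a→[0]}
  8. append(a, 2)  ⇒  FFF......  {a→[0, 1, 2]}
  9. unlink(a)  ⇒  .........  {}
  10. create(b)  ⇒  F........  {b→[0]}
  11. append(b, 2)  ⇒  FFF......  {b→[0, 1, 2]}
  12. append(b, 1)  ⇒  FFFF.....  {b→[0, 1, 2, 3]}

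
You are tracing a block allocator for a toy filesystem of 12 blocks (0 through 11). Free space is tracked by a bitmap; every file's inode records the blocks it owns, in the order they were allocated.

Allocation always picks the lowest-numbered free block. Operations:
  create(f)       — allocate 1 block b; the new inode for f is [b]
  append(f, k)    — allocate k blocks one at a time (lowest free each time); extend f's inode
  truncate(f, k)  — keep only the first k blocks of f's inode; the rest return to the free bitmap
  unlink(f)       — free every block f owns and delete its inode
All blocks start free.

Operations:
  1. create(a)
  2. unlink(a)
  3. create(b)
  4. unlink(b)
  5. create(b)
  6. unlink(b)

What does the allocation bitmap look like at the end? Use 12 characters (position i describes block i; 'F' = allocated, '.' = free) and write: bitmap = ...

  1. create(a)  ⇒  F...........  {a→[0]}
  2. unlink(a)  ⇒  ............  {}
  3. create(b)  ⇒  F...........  {b→[0]}
  4. unlink(b)  ⇒  ............  {}
  5. create(b)  ⇒  F...........  {b→[0]}
  6. unlink(b)  ⇒  ............  {}

bitmap = ............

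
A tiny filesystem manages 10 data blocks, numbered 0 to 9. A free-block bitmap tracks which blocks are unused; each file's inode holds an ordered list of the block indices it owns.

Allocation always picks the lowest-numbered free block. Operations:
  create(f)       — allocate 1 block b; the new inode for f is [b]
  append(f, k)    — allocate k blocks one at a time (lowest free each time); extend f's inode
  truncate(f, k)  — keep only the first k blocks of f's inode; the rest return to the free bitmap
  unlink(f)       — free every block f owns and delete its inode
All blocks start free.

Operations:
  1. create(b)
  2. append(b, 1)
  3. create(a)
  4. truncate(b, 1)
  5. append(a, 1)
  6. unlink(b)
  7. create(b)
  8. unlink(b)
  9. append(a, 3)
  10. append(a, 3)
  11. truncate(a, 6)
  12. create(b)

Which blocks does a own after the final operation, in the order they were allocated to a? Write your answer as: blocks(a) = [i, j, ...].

blocks(a) = [2, 1, 0, 3, 4, 5]

create(b): bitmap=F......... | b=[0]
append(b, 1): bitmap=FF........ | b=[0, 1]
create(a): bitmap=FFF....... | a=[2] b=[0, 1]
truncate(b, 1): bitmap=F.F....... | a=[2] b=[0]
append(a, 1): bitmap=FFF....... | a=[2, 1] b=[0]
unlink(b): bitmap=.FF....... | a=[2, 1]
create(b): bitmap=FFF....... | a=[2, 1] b=[0]
unlink(b): bitmap=.FF....... | a=[2, 1]
append(a, 3): bitmap=FFFFF..... | a=[2, 1, 0, 3, 4]
append(a, 3): bitmap=FFFFFFFF.. | a=[2, 1, 0, 3, 4, 5, 6, 7]
truncate(a, 6): bitmap=FFFFFF.... | a=[2, 1, 0, 3, 4, 5]
create(b): bitmap=FFFFFFF... | a=[2, 1, 0, 3, 4, 5] b=[6]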